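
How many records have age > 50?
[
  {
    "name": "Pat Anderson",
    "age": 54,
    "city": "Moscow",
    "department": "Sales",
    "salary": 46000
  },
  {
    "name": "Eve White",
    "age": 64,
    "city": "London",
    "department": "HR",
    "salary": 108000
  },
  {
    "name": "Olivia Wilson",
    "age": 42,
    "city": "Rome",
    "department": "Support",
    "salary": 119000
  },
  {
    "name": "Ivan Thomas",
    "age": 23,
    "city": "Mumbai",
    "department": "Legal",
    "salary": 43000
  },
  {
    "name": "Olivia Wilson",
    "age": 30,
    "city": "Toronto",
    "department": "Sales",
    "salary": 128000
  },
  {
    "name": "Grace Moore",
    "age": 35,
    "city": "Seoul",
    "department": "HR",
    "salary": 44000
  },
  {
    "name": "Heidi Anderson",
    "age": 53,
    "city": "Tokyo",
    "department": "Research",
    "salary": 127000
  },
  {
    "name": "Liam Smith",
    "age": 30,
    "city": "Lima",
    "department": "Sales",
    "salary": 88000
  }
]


Data: 8 records
Condition: age > 50

Checking each record:
  Pat Anderson: 54 MATCH
  Eve White: 64 MATCH
  Olivia Wilson: 42
  Ivan Thomas: 23
  Olivia Wilson: 30
  Grace Moore: 35
  Heidi Anderson: 53 MATCH
  Liam Smith: 30

Count: 3

3


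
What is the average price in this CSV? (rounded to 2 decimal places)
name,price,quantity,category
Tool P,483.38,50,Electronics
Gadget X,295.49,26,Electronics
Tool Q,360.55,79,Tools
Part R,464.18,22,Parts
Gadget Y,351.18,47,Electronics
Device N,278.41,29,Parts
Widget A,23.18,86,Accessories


Computing average price:
Values: [483.38, 295.49, 360.55, 464.18, 351.18, 278.41, 23.18]
Sum = 2256.37
Count = 7
Average = 2256.37/7 ≈ 322.34 (rounded to 2 decimal places)

322.34


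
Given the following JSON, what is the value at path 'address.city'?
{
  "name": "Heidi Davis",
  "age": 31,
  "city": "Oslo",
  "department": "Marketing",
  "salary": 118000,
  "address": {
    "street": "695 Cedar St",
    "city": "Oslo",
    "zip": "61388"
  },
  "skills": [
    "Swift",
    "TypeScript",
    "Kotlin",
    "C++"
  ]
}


Query: address.city
Path: address -> city
Value: Oslo

Oslo


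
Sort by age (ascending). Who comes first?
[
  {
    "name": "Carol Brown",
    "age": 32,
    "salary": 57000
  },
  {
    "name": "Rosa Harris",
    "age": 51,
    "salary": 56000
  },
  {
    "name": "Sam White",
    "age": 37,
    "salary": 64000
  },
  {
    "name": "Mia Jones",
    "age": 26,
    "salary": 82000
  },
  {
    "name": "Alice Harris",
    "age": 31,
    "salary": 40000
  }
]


Sort by: age (ascending)

Sorted order:
  1. Mia Jones (age = 26)
  2. Alice Harris (age = 31)
  3. Carol Brown (age = 32)
  4. Sam White (age = 37)
  5. Rosa Harris (age = 51)

First: Mia Jones

Mia Jones


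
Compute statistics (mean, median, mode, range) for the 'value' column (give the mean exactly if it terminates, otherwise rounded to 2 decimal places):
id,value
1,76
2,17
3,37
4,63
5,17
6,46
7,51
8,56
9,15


Data: [76, 17, 37, 63, 17, 46, 51, 56, 15]
Count: 9
Sum: 378
Mean: 378/9 = 42
Sorted: [15, 17, 17, 37, 46, 51, 56, 63, 76]
Median: 46.0
Mode: 17 (2 times)
Range: 76 - 15 = 61
Min: 15, Max: 76

mean=42, median=46.0, mode=17, range=61


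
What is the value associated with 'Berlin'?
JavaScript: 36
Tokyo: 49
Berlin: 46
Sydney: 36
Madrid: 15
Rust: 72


Looking up key 'Berlin'
Value: 46

46


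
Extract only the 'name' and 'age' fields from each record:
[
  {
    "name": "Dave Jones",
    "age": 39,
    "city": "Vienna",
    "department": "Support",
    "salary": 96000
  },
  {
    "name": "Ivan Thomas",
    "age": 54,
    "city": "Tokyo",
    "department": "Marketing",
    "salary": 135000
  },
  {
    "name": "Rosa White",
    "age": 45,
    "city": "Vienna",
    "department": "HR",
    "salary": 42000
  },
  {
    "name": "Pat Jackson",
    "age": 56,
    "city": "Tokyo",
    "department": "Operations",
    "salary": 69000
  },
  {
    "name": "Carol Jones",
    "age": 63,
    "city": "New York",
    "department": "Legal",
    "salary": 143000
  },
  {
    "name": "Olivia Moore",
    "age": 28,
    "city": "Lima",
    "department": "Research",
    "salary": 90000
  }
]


Original: 6 records with fields: name, age, city, department, salary
Keep: ['name', 'age']
Drop: ['city', 'department', 'salary']
Result: 6 records, 2 fields each

[
  {
    "name": "Dave Jones",
    "age": 39
  },
  {
    "name": "Ivan Thomas",
    "age": 54
  },
  {
    "name": "Rosa White",
    "age": 45
  },
  {
    "name": "Pat Jackson",
    "age": 56
  },
  {
    "name": "Carol Jones",
    "age": 63
  },
  {
    "name": "Olivia Moore",
    "age": 28
  }
]


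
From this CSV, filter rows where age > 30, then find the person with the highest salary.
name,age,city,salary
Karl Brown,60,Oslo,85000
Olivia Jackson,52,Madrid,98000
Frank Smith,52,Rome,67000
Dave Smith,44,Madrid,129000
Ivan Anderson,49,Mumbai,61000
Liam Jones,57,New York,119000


Filter: age > 30
Sort by: salary (descending)

Filtered records (6):
  Dave Smith, age 44, salary $129000
  Liam Jones, age 57, salary $119000
  Olivia Jackson, age 52, salary $98000
  Karl Brown, age 60, salary $85000
  Frank Smith, age 52, salary $67000
  Ivan Anderson, age 49, salary $61000

Highest salary: Dave Smith ($129000)

Dave Smith


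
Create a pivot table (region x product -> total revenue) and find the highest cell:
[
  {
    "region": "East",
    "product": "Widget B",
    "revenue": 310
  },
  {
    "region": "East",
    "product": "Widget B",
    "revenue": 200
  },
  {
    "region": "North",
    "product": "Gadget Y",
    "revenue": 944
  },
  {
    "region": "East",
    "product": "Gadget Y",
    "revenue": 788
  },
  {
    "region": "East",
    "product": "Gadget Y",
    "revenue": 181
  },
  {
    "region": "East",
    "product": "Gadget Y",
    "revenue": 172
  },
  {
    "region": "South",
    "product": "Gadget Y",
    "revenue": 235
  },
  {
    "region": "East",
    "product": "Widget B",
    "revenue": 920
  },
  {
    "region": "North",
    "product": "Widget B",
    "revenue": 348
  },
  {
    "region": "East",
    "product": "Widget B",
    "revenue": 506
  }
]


Pivot: region (rows) x product (columns) -> total revenue

     Gadget Y      Widget B    
East          1141          1936  
North          944           348  
South          235             0  

Highest: East / Widget B = $1936

East / Widget B = $1936


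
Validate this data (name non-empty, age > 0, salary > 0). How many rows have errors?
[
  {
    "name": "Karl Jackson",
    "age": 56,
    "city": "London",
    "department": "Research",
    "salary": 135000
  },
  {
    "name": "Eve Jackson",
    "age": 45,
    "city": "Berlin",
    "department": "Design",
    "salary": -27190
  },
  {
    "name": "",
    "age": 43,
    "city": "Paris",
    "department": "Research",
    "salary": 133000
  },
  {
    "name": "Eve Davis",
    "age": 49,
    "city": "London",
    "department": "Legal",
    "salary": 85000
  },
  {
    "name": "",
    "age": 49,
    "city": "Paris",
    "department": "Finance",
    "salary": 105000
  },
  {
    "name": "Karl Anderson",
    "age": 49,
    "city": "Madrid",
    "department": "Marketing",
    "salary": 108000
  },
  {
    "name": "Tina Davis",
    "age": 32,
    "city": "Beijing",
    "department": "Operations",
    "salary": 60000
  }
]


Validating 7 records:
Rules: name non-empty, age > 0, salary > 0

  Row 1 (Karl Jackson): OK
  Row 2 (Eve Jackson): negative salary: -27190
  Row 3 (???): empty name
  Row 4 (Eve Davis): OK
  Row 5 (???): empty name
  Row 6 (Karl Anderson): OK
  Row 7 (Tina Davis): OK

Total errors: 3

3 errors


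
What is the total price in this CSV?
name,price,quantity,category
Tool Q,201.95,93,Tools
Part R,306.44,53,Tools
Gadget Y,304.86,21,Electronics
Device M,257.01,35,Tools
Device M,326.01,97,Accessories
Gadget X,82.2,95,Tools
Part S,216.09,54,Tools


Computing total price:
Values: [201.95, 306.44, 304.86, 257.01, 326.01, 82.2, 216.09]
Sum = 1694.56

1694.56


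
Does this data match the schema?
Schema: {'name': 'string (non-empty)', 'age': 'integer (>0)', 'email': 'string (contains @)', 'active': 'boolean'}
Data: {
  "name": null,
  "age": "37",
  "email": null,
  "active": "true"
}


Validating each field against schema:
  name: FAIL (null is not a string)
  age: FAIL ("37" is not an integer)
  email: FAIL (null is not a string)
  active: FAIL ("true" is not a boolean)

Result: INVALID (4 errors: name, age, email, active)

INVALID (4 errors: name, age, email, active)


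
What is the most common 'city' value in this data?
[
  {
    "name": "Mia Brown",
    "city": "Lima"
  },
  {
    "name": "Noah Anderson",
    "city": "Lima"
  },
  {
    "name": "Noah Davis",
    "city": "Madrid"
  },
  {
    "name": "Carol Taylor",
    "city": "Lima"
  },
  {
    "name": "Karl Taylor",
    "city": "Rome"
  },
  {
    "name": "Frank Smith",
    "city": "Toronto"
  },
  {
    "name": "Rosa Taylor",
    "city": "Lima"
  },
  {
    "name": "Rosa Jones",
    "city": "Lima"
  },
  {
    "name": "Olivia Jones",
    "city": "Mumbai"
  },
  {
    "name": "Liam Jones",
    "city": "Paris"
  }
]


Counting 'city' values across 10 records:

  Lima: 5 #####
  Madrid: 1 #
  Rome: 1 #
  Toronto: 1 #
  Mumbai: 1 #
  Paris: 1 #

Most common: Lima (5 times)

Lima (5 times)


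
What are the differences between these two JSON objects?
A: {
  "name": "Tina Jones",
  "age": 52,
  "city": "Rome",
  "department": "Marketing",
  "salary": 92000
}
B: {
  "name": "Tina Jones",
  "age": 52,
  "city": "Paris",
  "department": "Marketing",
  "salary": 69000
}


Comparing each field (in key order):
  name: same
  age: same
  city: DIFFERENT
  department: same
  salary: DIFFERENT
Differences:
  city: Rome -> Paris
  salary: 92000 -> 69000

2 field(s) changed

2 changes: city, salary


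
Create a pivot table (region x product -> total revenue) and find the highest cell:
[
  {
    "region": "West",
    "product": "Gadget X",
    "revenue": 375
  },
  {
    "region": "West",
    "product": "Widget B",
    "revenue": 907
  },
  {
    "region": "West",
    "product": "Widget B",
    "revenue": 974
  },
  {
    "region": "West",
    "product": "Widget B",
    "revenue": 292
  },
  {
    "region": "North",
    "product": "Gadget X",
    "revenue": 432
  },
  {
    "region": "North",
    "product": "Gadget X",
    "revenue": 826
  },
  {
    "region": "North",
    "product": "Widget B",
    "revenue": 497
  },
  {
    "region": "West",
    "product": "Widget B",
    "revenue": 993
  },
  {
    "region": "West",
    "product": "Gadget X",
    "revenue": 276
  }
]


Pivot: region (rows) x product (columns) -> total revenue

     Gadget X      Widget B    
North         1258           497  
West           651          3166  

Highest: West / Widget B = $3166

West / Widget B = $3166


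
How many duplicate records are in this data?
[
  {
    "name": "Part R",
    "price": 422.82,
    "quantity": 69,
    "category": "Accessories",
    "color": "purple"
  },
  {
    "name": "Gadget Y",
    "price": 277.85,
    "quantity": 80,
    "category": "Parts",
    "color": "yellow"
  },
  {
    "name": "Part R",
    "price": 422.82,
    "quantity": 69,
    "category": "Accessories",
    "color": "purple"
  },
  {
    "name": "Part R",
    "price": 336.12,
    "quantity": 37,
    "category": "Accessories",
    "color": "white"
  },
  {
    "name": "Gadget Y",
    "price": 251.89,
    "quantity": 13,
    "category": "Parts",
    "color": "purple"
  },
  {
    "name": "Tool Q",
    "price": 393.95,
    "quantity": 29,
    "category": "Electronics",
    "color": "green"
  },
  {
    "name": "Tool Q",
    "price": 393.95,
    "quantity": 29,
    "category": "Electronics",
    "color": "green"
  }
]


Checking 7 records for duplicates:

  Row 1: Part R ($422.82, qty 69)
  Row 2: Gadget Y ($277.85, qty 80)
  Row 3: Part R ($422.82, qty 69) <-- DUPLICATE
  Row 4: Part R ($336.12, qty 37)
  Row 5: Gadget Y ($251.89, qty 13)
  Row 6: Tool Q ($393.95, qty 29)
  Row 7: Tool Q ($393.95, qty 29) <-- DUPLICATE

Duplicates found: 2
Unique records: 5

2 duplicates, 5 unique


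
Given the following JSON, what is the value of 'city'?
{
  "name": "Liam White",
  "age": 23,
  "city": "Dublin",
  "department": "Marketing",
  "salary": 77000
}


Looking up field 'city'
Value: Dublin

Dublin


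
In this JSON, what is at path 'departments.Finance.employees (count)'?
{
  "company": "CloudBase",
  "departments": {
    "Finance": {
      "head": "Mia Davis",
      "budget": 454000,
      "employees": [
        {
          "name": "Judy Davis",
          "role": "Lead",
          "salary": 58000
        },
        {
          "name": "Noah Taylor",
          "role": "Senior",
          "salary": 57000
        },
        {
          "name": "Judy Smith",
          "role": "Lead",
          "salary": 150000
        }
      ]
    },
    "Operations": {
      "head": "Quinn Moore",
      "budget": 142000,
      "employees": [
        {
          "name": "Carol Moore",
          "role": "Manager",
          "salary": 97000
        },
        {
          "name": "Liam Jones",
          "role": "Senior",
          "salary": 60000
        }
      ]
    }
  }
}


Path: departments.Finance.employees (count)

Navigate:
  -> departments
  -> Finance
  -> employees (array, length 3)

3


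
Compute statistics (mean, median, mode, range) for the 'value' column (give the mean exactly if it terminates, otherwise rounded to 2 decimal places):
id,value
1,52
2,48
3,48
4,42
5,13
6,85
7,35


Data: [52, 48, 48, 42, 13, 85, 35]
Count: 7
Sum: 323
Mean: 323/7 ≈ 46.14 (rounded to 2 decimal places)
Sorted: [13, 35, 42, 48, 48, 52, 85]
Median: 48.0
Mode: 48 (2 times)
Range: 85 - 13 = 72
Min: 13, Max: 85

mean≈46.14, median=48.0, mode=48, range=72


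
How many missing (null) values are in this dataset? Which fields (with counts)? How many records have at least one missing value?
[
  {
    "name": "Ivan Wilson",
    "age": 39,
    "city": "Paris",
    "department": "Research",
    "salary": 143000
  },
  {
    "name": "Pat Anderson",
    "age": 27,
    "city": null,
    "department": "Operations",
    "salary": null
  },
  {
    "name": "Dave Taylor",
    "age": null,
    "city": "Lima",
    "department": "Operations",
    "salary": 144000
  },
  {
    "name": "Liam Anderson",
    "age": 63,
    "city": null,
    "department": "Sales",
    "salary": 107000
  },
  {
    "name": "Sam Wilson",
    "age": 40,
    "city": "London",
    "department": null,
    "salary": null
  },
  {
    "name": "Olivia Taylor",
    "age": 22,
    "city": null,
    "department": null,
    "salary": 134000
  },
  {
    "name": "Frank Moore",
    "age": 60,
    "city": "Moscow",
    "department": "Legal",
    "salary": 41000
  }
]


Checking for missing (null) values in 7 records:

  Ivan Wilson: complete
  Pat Anderson: city, salary
  Dave Taylor: age
  Liam Anderson: city
  Sam Wilson: department, salary
  Olivia Taylor: city, department
  Frank Moore: complete

Per field:
  name: 0 missing
  age: 1 missing
  city: 3 missing
  department: 2 missing
  salary: 2 missing

Total missing values: 8
Records with any missing: 5

8 missing values (age: 1, city: 3, department: 2, salary: 2); 5 incomplete records


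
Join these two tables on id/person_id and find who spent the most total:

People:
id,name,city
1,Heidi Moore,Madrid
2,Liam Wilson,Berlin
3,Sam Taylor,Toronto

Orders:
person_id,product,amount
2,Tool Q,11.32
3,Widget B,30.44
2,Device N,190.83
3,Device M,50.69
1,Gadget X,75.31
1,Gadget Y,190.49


Join on: people.id = orders.person_id

Joined rows:
  Liam Wilson (Berlin) bought Tool Q for $11.32
  Sam Taylor (Toronto) bought Widget B for $30.44
  Liam Wilson (Berlin) bought Device N for $190.83
  Sam Taylor (Toronto) bought Device M for $50.69
  Heidi Moore (Madrid) bought Gadget X for $75.31
  Heidi Moore (Madrid) bought Gadget Y for $190.49

Total per person:
  Heidi Moore: $265.80
  Liam Wilson: $202.15
  Sam Taylor: $81.13

Top spender: Heidi Moore ($265.80)

Heidi Moore ($265.80)


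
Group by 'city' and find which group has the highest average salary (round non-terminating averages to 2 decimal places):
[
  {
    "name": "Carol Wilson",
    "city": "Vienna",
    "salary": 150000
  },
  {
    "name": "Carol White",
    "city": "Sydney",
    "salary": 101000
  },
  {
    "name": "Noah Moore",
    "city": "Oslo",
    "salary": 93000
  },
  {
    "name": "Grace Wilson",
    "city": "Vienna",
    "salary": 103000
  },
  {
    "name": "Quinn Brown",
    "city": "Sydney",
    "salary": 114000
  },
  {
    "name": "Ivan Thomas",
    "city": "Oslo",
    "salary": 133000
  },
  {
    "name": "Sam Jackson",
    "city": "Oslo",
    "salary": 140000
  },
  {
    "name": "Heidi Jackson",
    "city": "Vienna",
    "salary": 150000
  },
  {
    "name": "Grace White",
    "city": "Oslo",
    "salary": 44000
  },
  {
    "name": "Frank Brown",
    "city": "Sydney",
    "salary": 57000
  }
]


Group by: city

Groups:
  Oslo: 4 people, avg salary = 410000/4 = $102500
  Sydney: 3 people, avg salary = 272000/3 ≈ $90666.67
  Vienna: 3 people, avg salary = 403000/3 ≈ $134333.33

Highest average salary: Vienna (≈$134333.33)

Vienna (≈$134333.33)


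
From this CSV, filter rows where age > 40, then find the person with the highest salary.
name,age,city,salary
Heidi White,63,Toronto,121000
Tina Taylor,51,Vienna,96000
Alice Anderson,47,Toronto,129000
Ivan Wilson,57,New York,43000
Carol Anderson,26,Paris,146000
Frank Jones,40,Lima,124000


Filter: age > 40
Sort by: salary (descending)

Filtered records (4):
  Alice Anderson, age 47, salary $129000
  Heidi White, age 63, salary $121000
  Tina Taylor, age 51, salary $96000
  Ivan Wilson, age 57, salary $43000

Highest salary: Alice Anderson ($129000)

Alice Anderson


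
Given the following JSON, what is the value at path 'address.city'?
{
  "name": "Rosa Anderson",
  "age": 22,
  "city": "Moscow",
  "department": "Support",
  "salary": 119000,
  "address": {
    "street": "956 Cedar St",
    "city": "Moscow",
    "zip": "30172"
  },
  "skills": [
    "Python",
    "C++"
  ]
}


Query: address.city
Path: address -> city
Value: Moscow

Moscow


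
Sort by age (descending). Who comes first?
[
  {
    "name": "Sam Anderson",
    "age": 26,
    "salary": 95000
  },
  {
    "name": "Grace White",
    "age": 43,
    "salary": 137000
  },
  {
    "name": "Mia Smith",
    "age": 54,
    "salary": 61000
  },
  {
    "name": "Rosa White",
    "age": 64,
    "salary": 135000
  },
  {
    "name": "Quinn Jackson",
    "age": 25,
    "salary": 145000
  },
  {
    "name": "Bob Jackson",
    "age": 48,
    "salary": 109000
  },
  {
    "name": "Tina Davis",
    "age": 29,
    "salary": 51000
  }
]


Sort by: age (descending)

Sorted order:
  1. Rosa White (age = 64)
  2. Mia Smith (age = 54)
  3. Bob Jackson (age = 48)
  4. Grace White (age = 43)
  5. Tina Davis (age = 29)
  6. Sam Anderson (age = 26)
  7. Quinn Jackson (age = 25)

First: Rosa White

Rosa White


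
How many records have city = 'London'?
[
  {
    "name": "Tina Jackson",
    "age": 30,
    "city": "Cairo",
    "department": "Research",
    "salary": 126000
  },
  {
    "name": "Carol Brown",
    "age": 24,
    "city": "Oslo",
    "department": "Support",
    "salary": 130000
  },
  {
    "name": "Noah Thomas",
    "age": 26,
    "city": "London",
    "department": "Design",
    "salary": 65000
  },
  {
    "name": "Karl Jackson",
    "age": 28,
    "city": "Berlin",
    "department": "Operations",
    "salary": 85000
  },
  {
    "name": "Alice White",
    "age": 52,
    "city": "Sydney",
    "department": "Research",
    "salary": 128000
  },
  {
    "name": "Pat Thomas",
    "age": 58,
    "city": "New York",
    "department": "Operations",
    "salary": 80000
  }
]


Data: 6 records
Condition: city = 'London'

Checking each record:
  Tina Jackson: Cairo
  Carol Brown: Oslo
  Noah Thomas: London MATCH
  Karl Jackson: Berlin
  Alice White: Sydney
  Pat Thomas: New York

Count: 1

1


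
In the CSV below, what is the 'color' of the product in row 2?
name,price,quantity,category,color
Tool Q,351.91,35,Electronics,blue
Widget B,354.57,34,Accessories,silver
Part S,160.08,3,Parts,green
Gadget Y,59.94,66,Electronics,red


Query: Row 2 ('Widget B'), column 'color'
Value: silver

silver


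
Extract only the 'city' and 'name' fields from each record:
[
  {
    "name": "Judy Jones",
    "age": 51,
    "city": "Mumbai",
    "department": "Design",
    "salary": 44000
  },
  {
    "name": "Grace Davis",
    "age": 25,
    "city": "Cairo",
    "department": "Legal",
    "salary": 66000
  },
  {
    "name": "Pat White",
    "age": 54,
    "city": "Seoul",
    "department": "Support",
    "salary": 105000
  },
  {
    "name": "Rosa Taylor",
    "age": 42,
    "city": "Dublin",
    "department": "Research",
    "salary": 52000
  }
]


Original: 4 records with fields: name, age, city, department, salary
Keep: ['city', 'name']
Drop: ['age', 'department', 'salary']
Result: 4 records, 2 fields each

[
  {
    "city": "Mumbai",
    "name": "Judy Jones"
  },
  {
    "city": "Cairo",
    "name": "Grace Davis"
  },
  {
    "city": "Seoul",
    "name": "Pat White"
  },
  {
    "city": "Dublin",
    "name": "Rosa Taylor"
  }
]


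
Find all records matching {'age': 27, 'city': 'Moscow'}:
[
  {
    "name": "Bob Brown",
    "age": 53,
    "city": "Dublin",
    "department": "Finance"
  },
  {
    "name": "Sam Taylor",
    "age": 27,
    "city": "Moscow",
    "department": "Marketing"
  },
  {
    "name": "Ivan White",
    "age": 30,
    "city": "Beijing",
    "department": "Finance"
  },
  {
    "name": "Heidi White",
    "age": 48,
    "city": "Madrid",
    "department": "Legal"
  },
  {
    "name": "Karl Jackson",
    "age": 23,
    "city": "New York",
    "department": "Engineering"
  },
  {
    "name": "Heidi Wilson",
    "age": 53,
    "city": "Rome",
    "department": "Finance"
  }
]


Search criteria: {'age': 27, 'city': 'Moscow'}

Checking 6 records:
  Bob Brown: {age: 53, city: Dublin}
  Sam Taylor: {age: 27, city: Moscow} <-- MATCH
  Ivan White: {age: 30, city: Beijing}
  Heidi White: {age: 48, city: Madrid}
  Karl Jackson: {age: 23, city: New York}
  Heidi Wilson: {age: 53, city: Rome}

Matches: ["Sam Taylor"]

["Sam Taylor"]


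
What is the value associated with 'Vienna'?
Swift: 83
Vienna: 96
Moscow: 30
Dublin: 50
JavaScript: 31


Looking up key 'Vienna'
Value: 96

96


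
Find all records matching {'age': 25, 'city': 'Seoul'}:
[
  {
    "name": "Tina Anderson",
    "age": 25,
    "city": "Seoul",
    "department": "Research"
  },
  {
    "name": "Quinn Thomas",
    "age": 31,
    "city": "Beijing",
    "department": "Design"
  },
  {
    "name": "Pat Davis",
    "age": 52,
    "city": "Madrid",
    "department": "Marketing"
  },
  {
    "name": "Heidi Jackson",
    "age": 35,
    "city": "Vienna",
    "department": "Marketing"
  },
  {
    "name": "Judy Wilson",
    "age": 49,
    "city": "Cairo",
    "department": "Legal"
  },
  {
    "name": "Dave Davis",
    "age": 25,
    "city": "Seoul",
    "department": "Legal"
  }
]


Search criteria: {'age': 25, 'city': 'Seoul'}

Checking 6 records:
  Tina Anderson: {age: 25, city: Seoul} <-- MATCH
  Quinn Thomas: {age: 31, city: Beijing}
  Pat Davis: {age: 52, city: Madrid}
  Heidi Jackson: {age: 35, city: Vienna}
  Judy Wilson: {age: 49, city: Cairo}
  Dave Davis: {age: 25, city: Seoul} <-- MATCH

Matches: ["Tina Anderson", "Dave Davis"]

["Tina Anderson", "Dave Davis"]


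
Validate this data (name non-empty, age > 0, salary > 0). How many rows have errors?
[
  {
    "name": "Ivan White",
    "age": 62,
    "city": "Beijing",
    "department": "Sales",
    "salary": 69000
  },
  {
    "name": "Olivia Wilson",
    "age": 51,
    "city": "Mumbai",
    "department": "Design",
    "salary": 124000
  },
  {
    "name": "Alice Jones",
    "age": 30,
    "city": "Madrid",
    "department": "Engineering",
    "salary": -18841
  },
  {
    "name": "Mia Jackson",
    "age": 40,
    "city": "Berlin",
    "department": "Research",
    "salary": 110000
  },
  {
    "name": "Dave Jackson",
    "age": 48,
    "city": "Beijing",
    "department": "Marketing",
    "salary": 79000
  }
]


Validating 5 records:
Rules: name non-empty, age > 0, salary > 0

  Row 1 (Ivan White): OK
  Row 2 (Olivia Wilson): OK
  Row 3 (Alice Jones): negative salary: -18841
  Row 4 (Mia Jackson): OK
  Row 5 (Dave Jackson): OK

Total errors: 1

1 errors


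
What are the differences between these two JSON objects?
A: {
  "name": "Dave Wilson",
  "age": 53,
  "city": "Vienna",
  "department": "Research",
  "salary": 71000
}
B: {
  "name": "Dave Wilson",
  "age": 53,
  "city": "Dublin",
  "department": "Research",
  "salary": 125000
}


Comparing each field (in key order):
  name: same
  age: same
  city: DIFFERENT
  department: same
  salary: DIFFERENT
Differences:
  city: Vienna -> Dublin
  salary: 71000 -> 125000

2 field(s) changed

2 changes: city, salary


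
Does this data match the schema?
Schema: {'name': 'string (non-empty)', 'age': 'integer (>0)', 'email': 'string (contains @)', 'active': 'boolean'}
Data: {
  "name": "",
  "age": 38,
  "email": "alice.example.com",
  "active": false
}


Validating each field against schema:
  name: FAIL ("" is an empty string)
  age: OK (positive integer)
  email: FAIL ("alice.example.com" does not contain @)
  active: OK (boolean)

Result: INVALID (2 errors: name, email)

INVALID (2 errors: name, email)


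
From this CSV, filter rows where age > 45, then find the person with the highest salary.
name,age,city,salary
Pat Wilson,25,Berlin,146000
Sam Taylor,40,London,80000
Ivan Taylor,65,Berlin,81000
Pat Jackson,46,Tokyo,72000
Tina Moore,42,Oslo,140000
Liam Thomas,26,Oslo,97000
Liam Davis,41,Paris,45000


Filter: age > 45
Sort by: salary (descending)

Filtered records (2):
  Ivan Taylor, age 65, salary $81000
  Pat Jackson, age 46, salary $72000

Highest salary: Ivan Taylor ($81000)

Ivan Taylor


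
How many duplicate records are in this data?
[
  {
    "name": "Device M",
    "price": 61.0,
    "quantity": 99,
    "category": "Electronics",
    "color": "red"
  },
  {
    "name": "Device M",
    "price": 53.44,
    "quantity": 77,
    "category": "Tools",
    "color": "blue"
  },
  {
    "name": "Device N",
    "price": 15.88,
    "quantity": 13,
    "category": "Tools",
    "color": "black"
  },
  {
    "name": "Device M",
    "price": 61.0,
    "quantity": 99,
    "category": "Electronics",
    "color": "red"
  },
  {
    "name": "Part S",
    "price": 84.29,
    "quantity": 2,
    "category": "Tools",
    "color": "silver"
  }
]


Checking 5 records for duplicates:

  Row 1: Device M ($61.0, qty 99)
  Row 2: Device M ($53.44, qty 77)
  Row 3: Device N ($15.88, qty 13)
  Row 4: Device M ($61.0, qty 99) <-- DUPLICATE
  Row 5: Part S ($84.29, qty 2)

Duplicates found: 1
Unique records: 4

1 duplicates, 4 unique


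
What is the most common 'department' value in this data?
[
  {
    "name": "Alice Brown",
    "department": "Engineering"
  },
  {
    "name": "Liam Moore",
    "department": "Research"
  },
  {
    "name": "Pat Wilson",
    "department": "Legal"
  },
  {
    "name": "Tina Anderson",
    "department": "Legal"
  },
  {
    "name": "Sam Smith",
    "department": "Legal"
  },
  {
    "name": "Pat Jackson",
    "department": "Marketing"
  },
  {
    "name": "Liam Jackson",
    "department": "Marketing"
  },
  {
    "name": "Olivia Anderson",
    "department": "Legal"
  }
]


Counting 'department' values across 8 records:

  Legal: 4 ####
  Marketing: 2 ##
  Engineering: 1 #
  Research: 1 #

Most common: Legal (4 times)

Legal (4 times)


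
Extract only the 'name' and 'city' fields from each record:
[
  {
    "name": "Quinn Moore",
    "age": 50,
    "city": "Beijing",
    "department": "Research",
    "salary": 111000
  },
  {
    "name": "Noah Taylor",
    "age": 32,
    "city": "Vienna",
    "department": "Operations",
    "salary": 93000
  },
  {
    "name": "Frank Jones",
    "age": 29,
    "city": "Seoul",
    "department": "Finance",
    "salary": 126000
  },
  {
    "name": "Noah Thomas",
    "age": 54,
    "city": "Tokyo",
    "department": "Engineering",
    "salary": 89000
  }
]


Original: 4 records with fields: name, age, city, department, salary
Keep: ['name', 'city']
Drop: ['age', 'department', 'salary']
Result: 4 records, 2 fields each

[
  {
    "name": "Quinn Moore",
    "city": "Beijing"
  },
  {
    "name": "Noah Taylor",
    "city": "Vienna"
  },
  {
    "name": "Frank Jones",
    "city": "Seoul"
  },
  {
    "name": "Noah Thomas",
    "city": "Tokyo"
  }
]


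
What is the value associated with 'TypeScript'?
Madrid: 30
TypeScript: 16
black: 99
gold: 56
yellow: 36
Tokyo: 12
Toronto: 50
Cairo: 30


Looking up key 'TypeScript'
Value: 16

16


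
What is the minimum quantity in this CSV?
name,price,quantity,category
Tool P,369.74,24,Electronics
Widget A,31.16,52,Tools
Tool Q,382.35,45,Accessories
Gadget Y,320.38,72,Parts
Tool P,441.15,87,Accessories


Computing minimum quantity:
Values: [24, 52, 45, 72, 87]
Min = 24

24


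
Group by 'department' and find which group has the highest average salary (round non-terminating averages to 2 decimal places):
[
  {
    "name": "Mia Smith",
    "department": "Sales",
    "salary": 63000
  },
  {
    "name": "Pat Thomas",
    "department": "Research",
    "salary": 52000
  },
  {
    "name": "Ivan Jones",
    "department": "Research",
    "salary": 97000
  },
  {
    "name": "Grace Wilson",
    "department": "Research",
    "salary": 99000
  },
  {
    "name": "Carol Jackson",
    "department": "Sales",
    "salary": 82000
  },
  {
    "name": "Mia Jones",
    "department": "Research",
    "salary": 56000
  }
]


Group by: department

Groups:
  Research: 4 people, avg salary = 304000/4 = $76000
  Sales: 2 people, avg salary = 145000/2 = $72500

Highest average salary: Research ($76000)

Research ($76000)


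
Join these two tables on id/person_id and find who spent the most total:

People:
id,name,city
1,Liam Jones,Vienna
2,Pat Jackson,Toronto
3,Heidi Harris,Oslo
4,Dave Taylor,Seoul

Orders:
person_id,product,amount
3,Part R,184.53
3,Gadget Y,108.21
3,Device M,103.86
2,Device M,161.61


Join on: people.id = orders.person_id

Joined rows:
  Heidi Harris (Oslo) bought Part R for $184.53
  Heidi Harris (Oslo) bought Gadget Y for $108.21
  Heidi Harris (Oslo) bought Device M for $103.86
  Pat Jackson (Toronto) bought Device M for $161.61

Total per person:
  Heidi Harris: $396.60
  Pat Jackson: $161.61

Top spender: Heidi Harris ($396.60)

Heidi Harris ($396.60)


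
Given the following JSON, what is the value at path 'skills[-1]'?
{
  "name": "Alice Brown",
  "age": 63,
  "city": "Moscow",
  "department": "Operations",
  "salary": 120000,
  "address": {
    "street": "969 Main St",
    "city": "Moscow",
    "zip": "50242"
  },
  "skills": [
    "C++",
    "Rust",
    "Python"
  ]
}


Query: skills[-1]
Path: skills -> last element
Value: Python

Python


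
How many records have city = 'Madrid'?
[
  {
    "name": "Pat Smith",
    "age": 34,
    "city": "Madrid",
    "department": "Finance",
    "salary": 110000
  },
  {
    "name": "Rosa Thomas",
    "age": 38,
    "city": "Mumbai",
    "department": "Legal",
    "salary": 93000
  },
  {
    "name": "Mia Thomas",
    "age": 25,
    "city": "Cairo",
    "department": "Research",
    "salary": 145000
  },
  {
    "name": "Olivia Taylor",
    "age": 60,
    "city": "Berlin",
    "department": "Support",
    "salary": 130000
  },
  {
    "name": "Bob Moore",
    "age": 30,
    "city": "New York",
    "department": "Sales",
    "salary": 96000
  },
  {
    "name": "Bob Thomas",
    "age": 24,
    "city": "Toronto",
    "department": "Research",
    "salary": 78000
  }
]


Data: 6 records
Condition: city = 'Madrid'

Checking each record:
  Pat Smith: Madrid MATCH
  Rosa Thomas: Mumbai
  Mia Thomas: Cairo
  Olivia Taylor: Berlin
  Bob Moore: New York
  Bob Thomas: Toronto

Count: 1

1


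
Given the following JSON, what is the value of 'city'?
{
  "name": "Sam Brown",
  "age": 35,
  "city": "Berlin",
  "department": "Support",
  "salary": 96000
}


Looking up field 'city'
Value: Berlin

Berlin


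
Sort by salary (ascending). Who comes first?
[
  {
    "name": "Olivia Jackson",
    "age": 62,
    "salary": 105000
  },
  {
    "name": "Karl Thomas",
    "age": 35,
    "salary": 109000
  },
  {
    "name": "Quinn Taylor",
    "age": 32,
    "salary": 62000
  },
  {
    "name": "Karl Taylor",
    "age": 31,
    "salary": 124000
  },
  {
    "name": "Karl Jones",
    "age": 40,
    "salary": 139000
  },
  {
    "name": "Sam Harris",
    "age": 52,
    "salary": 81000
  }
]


Sort by: salary (ascending)

Sorted order:
  1. Quinn Taylor (salary = 62000)
  2. Sam Harris (salary = 81000)
  3. Olivia Jackson (salary = 105000)
  4. Karl Thomas (salary = 109000)
  5. Karl Taylor (salary = 124000)
  6. Karl Jones (salary = 139000)

First: Quinn Taylor

Quinn Taylor


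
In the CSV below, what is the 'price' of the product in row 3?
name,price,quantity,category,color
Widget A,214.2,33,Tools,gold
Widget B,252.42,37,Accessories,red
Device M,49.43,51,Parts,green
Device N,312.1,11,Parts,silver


Query: Row 3 ('Device M'), column 'price'
Value: 49.43

49.43


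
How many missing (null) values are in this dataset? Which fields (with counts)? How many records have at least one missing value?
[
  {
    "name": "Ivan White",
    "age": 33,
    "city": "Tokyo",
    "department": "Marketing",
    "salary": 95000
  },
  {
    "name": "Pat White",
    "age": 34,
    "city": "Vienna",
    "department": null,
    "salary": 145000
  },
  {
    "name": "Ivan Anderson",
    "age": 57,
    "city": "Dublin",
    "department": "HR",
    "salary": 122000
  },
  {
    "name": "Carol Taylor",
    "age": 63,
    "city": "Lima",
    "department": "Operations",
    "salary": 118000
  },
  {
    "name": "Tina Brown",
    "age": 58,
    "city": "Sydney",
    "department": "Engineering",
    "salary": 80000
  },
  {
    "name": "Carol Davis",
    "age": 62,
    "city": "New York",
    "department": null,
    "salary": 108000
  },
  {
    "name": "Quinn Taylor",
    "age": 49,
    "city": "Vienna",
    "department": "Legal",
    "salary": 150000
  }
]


Checking for missing (null) values in 7 records:

  Ivan White: complete
  Pat White: department
  Ivan Anderson: complete
  Carol Taylor: complete
  Tina Brown: complete
  Carol Davis: department
  Quinn Taylor: complete

Per field:
  name: 0 missing
  age: 0 missing
  city: 0 missing
  department: 2 missing
  salary: 0 missing

Total missing values: 2
Records with any missing: 2

2 missing values (department: 2); 2 incomplete records


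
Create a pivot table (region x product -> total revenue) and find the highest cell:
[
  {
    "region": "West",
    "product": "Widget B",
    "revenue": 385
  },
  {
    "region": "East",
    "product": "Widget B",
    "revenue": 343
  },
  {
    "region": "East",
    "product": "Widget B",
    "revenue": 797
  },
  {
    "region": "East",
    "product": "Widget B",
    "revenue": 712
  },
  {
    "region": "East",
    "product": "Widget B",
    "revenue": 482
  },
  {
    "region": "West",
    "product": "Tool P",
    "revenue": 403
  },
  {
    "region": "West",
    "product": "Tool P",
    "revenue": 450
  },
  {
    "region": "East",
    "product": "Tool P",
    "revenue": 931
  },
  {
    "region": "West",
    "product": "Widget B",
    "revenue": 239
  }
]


Pivot: region (rows) x product (columns) -> total revenue

     Tool P        Widget B    
East           931          2334  
West           853           624  

Highest: East / Widget B = $2334

East / Widget B = $2334


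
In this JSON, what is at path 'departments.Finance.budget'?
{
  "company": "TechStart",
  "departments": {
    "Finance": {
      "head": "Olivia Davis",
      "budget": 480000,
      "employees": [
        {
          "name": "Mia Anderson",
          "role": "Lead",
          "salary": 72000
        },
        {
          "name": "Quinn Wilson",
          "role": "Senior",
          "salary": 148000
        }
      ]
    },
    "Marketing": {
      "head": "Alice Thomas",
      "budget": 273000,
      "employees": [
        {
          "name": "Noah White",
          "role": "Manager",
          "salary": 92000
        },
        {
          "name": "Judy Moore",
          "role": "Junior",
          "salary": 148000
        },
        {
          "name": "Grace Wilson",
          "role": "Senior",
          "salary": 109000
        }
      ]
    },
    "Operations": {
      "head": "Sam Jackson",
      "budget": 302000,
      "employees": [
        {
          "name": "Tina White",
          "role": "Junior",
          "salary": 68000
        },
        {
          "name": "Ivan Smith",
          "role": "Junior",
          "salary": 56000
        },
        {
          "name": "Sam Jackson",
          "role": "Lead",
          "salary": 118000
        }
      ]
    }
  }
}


Path: departments.Finance.budget

Navigate:
  -> departments
  -> Finance
  -> budget = 480000

480000


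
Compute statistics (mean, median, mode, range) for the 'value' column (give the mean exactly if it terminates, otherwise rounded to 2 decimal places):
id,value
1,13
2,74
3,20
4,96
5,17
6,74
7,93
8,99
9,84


Data: [13, 74, 20, 96, 17, 74, 93, 99, 84]
Count: 9
Sum: 570
Mean: 570/9 ≈ 63.33 (rounded to 2 decimal places)
Sorted: [13, 17, 20, 74, 74, 84, 93, 96, 99]
Median: 74.0
Mode: 74 (2 times)
Range: 99 - 13 = 86
Min: 13, Max: 99

mean≈63.33, median=74.0, mode=74, range=86


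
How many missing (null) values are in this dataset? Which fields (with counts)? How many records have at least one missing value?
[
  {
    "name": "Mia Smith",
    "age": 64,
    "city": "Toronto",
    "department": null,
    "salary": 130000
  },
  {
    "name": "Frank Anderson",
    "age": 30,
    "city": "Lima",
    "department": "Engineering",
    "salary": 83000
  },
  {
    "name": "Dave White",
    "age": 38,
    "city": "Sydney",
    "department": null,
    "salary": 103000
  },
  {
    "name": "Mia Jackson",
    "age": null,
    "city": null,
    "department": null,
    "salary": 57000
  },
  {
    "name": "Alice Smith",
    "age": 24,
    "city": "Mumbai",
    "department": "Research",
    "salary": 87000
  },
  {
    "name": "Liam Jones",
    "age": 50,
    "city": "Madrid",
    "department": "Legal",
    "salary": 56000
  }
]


Checking for missing (null) values in 6 records:

  Mia Smith: department
  Frank Anderson: complete
  Dave White: department
  Mia Jackson: age, city, department
  Alice Smith: complete
  Liam Jones: complete

Per field:
  name: 0 missing
  age: 1 missing
  city: 1 missing
  department: 3 missing
  salary: 0 missing

Total missing values: 5
Records with any missing: 3

5 missing values (age: 1, city: 1, department: 3); 3 incomplete records


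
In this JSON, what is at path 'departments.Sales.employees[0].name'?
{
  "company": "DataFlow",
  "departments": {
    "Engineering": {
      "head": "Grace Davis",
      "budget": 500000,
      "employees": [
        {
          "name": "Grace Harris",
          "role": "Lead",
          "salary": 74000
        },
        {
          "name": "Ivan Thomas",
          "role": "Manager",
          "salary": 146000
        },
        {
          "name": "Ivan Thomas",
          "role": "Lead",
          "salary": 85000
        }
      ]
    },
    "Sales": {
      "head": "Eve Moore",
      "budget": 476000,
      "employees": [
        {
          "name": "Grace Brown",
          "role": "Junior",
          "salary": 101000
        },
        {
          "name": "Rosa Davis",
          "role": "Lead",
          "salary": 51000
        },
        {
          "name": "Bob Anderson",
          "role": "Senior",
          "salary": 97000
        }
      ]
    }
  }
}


Path: departments.Sales.employees[0].name

Navigate:
  -> departments
  -> Sales
  -> employees[0].name = 'Grace Brown'

Grace Brown


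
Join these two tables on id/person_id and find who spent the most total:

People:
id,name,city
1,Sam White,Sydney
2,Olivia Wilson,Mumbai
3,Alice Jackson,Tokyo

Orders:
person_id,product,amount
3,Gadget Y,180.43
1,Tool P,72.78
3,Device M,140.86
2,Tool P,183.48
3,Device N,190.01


Join on: people.id = orders.person_id

Joined rows:
  Alice Jackson (Tokyo) bought Gadget Y for $180.43
  Sam White (Sydney) bought Tool P for $72.78
  Alice Jackson (Tokyo) bought Device M for $140.86
  Olivia Wilson (Mumbai) bought Tool P for $183.48
  Alice Jackson (Tokyo) bought Device N for $190.01

Total per person:
  Alice Jackson: $511.30
  Olivia Wilson: $183.48
  Sam White: $72.78

Top spender: Alice Jackson ($511.30)

Alice Jackson ($511.30)
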